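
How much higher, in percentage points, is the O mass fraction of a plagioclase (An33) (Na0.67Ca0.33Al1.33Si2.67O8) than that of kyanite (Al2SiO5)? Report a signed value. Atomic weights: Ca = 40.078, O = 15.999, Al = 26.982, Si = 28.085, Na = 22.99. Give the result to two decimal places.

-1.52 percentage points

First mineral: 127.992 g O in 267.494 g formula = 47.85 wt% O.
Second mineral: 79.995 g O in 162.044 g formula = 49.37 wt% O.
47.85% − 49.37% gives a difference of -1.52 percentage points.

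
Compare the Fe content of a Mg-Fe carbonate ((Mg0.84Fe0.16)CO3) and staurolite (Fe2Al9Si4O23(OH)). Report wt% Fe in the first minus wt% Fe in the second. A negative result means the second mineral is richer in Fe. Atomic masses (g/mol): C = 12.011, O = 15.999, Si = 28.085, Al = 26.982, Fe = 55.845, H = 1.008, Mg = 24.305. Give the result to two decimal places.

Fe in (Mg0.84Fe0.16)CO3: molar mass 89.359 g/mol; 0.16×55.845 = 8.935 g → 10.00 wt%.
Fe in Fe2Al9Si4O23(OH): molar mass 851.852 g/mol; 2×55.845 = 111.690 g → 13.11 wt%.
Difference = 10.00 − 13.11 = -3.11 percentage points.

-3.11 percentage points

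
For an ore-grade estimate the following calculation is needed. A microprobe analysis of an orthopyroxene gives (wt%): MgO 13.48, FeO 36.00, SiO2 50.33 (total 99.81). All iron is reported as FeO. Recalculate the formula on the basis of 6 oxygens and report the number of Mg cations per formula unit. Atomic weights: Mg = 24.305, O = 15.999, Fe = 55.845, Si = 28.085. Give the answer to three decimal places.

0.799 Mg apfu

MgO: 13.48/40.304 = 0.33446 mol → 0.33446 mol Mg, 0.33446 mol O.
FeO: 36.00/71.844 = 0.50109 mol → 0.50109 mol Fe, 0.50109 mol O.
SiO2: 50.33/60.083 = 0.83767 mol → 0.83767 mol Si, 1.67534 mol O.
Total oxygen = 2.51089 mol. Normalization factor = 6/2.51089 = 2.38959.
Mg per 6 O = 0.33446 × 2.38959 = 0.799.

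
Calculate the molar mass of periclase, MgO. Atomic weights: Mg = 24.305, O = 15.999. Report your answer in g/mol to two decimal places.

M = 1·24.305 + 1·15.999

40.30 g/mol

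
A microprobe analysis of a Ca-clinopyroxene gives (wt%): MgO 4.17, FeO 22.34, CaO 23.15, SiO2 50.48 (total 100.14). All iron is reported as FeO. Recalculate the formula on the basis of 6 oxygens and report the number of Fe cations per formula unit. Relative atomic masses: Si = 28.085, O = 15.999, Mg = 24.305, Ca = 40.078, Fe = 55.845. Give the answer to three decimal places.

MgO: 4.17/40.304 = 0.10346 mol → 0.10346 mol Mg, 0.10346 mol O.
FeO: 22.34/71.844 = 0.31095 mol → 0.31095 mol Fe, 0.31095 mol O.
CaO: 23.15/56.077 = 0.41283 mol → 0.41283 mol Ca, 0.41283 mol O.
SiO2: 50.48/60.083 = 0.84017 mol → 0.84017 mol Si, 1.68034 mol O.
Total oxygen = 2.50758 mol. Normalization factor = 6/2.50758 = 2.39275.
Fe per 6 O = 0.31095 × 2.39275 = 0.744.

0.744 Fe apfu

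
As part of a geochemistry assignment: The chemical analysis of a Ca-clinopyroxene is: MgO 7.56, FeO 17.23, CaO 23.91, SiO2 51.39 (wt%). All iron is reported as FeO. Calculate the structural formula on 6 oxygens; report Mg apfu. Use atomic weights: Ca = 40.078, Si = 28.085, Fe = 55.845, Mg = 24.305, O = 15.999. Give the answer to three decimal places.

0.439 Mg apfu

MgO (M=40.304): mol = 0.18757; Mg = 0.18757, O = 0.18757.
FeO (M=71.844): mol = 0.23983; Fe = 0.23983, O = 0.23983.
CaO (M=56.077): mol = 0.42638; Ca = 0.42638, O = 0.42638.
SiO2 (M=60.083): mol = 0.85532; Si = 0.85532, O = 1.71064.
ΣO = 2.56442; factor = 6/ΣO = 2.33971.
Mg apfu = 0.18757 × 2.33971 = 0.439.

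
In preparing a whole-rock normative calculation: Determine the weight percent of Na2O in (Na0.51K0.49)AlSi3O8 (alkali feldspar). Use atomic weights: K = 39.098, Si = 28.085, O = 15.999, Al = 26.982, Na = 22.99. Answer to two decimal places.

Formula mass = 270.112 g/mol.
0.51 Na → 0.2550 mol Na2O per formula unit; M(Na2O) = 61.979, so Na2O mass = 15.805 g.
15.805/270.112 × 100 = 5.85 wt%.

5.85 wt%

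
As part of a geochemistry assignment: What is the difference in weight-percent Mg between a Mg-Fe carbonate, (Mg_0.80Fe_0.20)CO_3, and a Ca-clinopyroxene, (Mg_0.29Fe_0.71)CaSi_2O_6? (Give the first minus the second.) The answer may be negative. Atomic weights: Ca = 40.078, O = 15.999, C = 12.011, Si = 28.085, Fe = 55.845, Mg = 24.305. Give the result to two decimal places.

First mineral: 19.444 g Mg in 90.621 g formula = 21.46 wt% Mg.
Second mineral: 7.048 g Mg in 238.940 g formula = 2.95 wt% Mg.
21.46% − 2.95% gives a difference of 18.51 percentage points.

18.51 percentage points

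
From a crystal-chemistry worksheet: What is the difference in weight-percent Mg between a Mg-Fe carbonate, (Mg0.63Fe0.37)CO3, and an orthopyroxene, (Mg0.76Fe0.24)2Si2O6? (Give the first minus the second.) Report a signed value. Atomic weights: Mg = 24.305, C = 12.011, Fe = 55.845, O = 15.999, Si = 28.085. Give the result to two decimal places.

Mg in (Mg0.63Fe0.37)CO3: molar mass 95.983 g/mol; 0.63×24.305 = 15.312 g → 15.95 wt%.
Mg in (Mg0.76Fe0.24)2Si2O6: molar mass 215.913 g/mol; 1.52×24.305 = 36.944 g → 17.11 wt%.
Difference = 15.95 − 17.11 = -1.16 percentage points.

-1.16 percentage points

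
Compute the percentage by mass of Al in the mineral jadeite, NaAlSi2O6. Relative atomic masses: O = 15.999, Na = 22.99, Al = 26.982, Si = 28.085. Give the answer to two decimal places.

Formula mass = 1×22.99 + 1×26.982 + 2×28.085 + 6×15.999 = 202.136 g/mol, of which 26.982 g is Al.
So Al makes up 26.982/202.136 = 0.1335 of the mass, i.e. 13.35%.

13.35 weight percent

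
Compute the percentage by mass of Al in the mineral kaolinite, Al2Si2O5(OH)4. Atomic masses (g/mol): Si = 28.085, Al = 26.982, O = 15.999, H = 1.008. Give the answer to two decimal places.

20.90 weight percent

Formula mass = 2*26.982 + 2*28.085 + 9*15.999 + 4*1.008 = 258.157 g/mol, of which 53.964 g is Al.
So Al makes up 53.964/258.157 = 0.2090 of the mass, i.e. 20.90%.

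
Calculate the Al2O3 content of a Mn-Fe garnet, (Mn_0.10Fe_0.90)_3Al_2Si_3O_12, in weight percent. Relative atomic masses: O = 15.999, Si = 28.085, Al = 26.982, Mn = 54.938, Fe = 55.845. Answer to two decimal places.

M((Mn_0.10Fe_0.90)_3Al_2Si_3O_12) = 497.470 g/mol; M(Al2O3) = 101.961 g/mol.
Moles Al2O3 per formula unit = 2 Al ÷ 2 = 1.0000.
Al2O3 fraction = (1.0000 × 101.961) / 497.470 = 101.961/497.470 = 0.2050.

20.50 wt%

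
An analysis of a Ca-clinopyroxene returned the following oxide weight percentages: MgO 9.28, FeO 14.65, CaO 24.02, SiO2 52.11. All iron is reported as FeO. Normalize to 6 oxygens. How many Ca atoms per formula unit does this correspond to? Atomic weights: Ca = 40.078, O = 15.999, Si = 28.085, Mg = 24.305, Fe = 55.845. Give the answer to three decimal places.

0.990 Ca apfu

MgO (M=40.304): mol = 0.23025; Mg = 0.23025, O = 0.23025.
FeO (M=71.844): mol = 0.20391; Fe = 0.20391, O = 0.20391.
CaO (M=56.077): mol = 0.42834; Ca = 0.42834, O = 0.42834.
SiO2 (M=60.083): mol = 0.86730; Si = 0.86730, O = 1.73460.
ΣO = 2.59710; factor = 6/ΣO = 2.31027.
Ca apfu = 0.42834 × 2.31027 = 0.990.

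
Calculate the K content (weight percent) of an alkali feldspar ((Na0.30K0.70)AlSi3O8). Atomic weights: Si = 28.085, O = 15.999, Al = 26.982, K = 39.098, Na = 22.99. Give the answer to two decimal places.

10.01 weight percent

Molar mass of (Na0.30K0.70)AlSi3O8: 0.30·22.99 + 0.70·39.098 + 1·26.982 + 3·28.085 + 8·15.999 = 273.495 g/mol.
Mass of K per formula unit: 0.70 × 39.098 = 27.369 g.
Weight fraction K = 27.369 / 273.495 = 0.1001.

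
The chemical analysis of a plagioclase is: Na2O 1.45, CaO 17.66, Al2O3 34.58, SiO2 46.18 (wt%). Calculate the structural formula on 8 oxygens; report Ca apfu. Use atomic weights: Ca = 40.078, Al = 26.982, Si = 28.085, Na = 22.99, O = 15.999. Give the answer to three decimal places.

0.871 Ca apfu

Na2O (M=61.979): mol = 0.02340; Na = 0.04680, O = 0.02340.
CaO (M=56.077): mol = 0.31492; Ca = 0.31492, O = 0.31492.
Al2O3 (M=101.961): mol = 0.33915; Al = 0.67830, O = 1.01745.
SiO2 (M=60.083): mol = 0.76860; Si = 0.76860, O = 1.53720.
ΣO = 2.89297; factor = 8/ΣO = 2.76532.
Ca apfu = 0.31492 × 2.76532 = 0.871.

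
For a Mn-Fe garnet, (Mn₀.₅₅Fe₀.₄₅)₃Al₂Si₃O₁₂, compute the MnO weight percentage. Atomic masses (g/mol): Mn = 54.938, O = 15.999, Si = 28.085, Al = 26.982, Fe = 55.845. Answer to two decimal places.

Formula mass = 496.245 g/mol.
1.65 Mn → 1.6500 mol MnO per formula unit; M(MnO) = 70.937, so MnO mass = 117.046 g.
117.046/496.245 × 100 = 23.59 wt%.

23.59 wt%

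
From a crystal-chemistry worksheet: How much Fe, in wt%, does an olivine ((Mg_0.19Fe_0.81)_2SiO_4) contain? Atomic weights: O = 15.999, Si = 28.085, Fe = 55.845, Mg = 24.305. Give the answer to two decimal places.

M((Mg_0.19Fe_0.81)_2SiO_4) = 191.786 g/mol.
Fe contributes 1.62 × 55.845 = 90.469 g per mole.
90.469/191.786 = 0.4717 → 47.17%.

47.17 wt%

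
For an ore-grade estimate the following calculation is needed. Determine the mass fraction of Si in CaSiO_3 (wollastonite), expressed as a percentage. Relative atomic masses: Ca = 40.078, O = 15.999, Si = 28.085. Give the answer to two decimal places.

Formula mass = 1·40.078 + 1·28.085 + 3·15.999 = 116.160 g/mol, of which 28.085 g is Si.
So Si makes up 28.085/116.160 = 0.2418 of the mass, i.e. 24.18%.

24.18 mass %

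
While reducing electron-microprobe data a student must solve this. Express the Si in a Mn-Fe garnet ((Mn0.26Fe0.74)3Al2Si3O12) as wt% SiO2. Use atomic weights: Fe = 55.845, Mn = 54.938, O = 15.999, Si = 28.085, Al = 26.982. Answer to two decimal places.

Formula mass = 497.035 g/mol.
3 Si → 3.0000 mol SiO2 per formula unit; M(SiO2) = 60.083, so SiO2 mass = 180.249 g.
180.249/497.035 × 100 = 36.26 wt%.

36.26 wt%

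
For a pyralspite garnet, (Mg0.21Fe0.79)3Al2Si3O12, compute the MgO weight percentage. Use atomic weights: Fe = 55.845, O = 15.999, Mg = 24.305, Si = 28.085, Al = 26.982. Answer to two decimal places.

Formula mass = 477.872 g/mol.
0.63 Mg → 0.6300 mol MgO per formula unit; M(MgO) = 40.304, so MgO mass = 25.392 g.
25.392/477.872 × 100 = 5.31 wt%.

5.31 wt%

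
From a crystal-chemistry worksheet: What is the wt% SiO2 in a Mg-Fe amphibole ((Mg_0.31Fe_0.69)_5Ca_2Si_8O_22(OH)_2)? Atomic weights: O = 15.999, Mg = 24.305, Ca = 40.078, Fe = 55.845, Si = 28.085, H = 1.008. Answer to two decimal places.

Molar mass of (Mg_0.31Fe_0.69)_5Ca_2Si_8O_22(OH)_2 = 1.55·24.305 + 3.45·55.845 + 2·40.078 + 8·28.085 + 24·15.999 + 2·1.008 = 921.166 g/mol.
Each formula unit contains 8 Si, equivalent to 8/1 = 8.0000 mol SiO2.
M(SiO2) = 1×28.085 + 2×15.999 = 60.083 g/mol.
Mass of SiO2 per formula unit = 8.0000 × 60.083 = 480.664 g.
SiO2 wt% = 480.664 / 921.166 × 100 = 52.18%.

52.18 wt%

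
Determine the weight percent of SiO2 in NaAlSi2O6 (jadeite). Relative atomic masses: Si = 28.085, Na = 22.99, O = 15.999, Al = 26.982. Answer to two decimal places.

59.45 wt%

Molar mass of NaAlSi2O6 = 1×22.99 + 1×26.982 + 2×28.085 + 6×15.999 = 202.136 g/mol.
Each formula unit contains 2 Si, equivalent to 2/1 = 2.0000 mol SiO2.
M(SiO2) = 1×28.085 + 2×15.999 = 60.083 g/mol.
Mass of SiO2 per formula unit = 2.0000 × 60.083 = 120.166 g.
SiO2 wt% = 120.166 / 202.136 × 100 = 59.45%.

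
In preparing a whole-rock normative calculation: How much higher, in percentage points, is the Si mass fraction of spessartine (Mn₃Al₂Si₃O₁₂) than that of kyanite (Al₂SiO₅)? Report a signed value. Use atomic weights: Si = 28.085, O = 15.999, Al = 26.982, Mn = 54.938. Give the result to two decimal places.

M(Mn₃Al₂Si₃O₁₂) = 495.021 g/mol, so wt% Si = 84.255/495.021 × 100 = 17.02%.
M(Al₂SiO₅) = 162.044 g/mol, so wt% Si = 28.085/162.044 × 100 = 17.33%.
17.02 − 17.33 = -0.31 pp.

-0.31 percentage points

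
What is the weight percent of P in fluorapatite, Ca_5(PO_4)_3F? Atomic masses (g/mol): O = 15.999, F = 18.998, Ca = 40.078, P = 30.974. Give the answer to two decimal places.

18.43 weight percent

M(Ca_5(PO_4)_3F) = 504.298 g/mol.
P contributes 3 × 30.974 = 92.922 g per mole.
92.922/504.298 = 0.1843 → 18.43%.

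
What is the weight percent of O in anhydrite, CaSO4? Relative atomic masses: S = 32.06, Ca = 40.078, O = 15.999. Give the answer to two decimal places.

Molar mass of CaSO4: 1×40.078 + 1×32.06 + 4×15.999 = 136.134 g/mol.
Mass of O per formula unit: 4 × 15.999 = 63.996 g.
Weight fraction O = 63.996 / 136.134 = 0.4701.

47.01 mass %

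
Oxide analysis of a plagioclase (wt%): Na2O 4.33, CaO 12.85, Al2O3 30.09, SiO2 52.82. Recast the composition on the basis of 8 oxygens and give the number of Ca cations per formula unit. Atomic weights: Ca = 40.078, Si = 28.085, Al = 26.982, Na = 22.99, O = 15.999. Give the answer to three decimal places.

Na2O (M=61.979): mol = 0.06986; Na = 0.13972, O = 0.06986.
CaO (M=56.077): mol = 0.22915; Ca = 0.22915, O = 0.22915.
Al2O3 (M=101.961): mol = 0.29511; Al = 0.59022, O = 0.88533.
SiO2 (M=60.083): mol = 0.87912; Si = 0.87912, O = 1.75824.
ΣO = 2.94258; factor = 8/ΣO = 2.71870.
Ca apfu = 0.22915 × 2.71870 = 0.623.

0.623 Ca apfu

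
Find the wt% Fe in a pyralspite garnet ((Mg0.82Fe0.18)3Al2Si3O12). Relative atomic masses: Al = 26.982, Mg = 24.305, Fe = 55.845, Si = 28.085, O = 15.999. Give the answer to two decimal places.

M((Mg0.82Fe0.18)3Al2Si3O12) = 420.154 g/mol.
Fe contributes 0.54 × 55.845 = 30.156 g per mole.
30.156/420.154 = 0.0718 → 7.18%.

7.18 wt%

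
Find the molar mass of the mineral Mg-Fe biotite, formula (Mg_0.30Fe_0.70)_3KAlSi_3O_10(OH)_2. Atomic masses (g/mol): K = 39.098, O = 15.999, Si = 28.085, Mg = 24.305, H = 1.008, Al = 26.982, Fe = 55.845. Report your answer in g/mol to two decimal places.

483.49 g/mol

Mg: 0.90 × 24.305 = 21.8745
Fe: 2.10 × 55.845 = 117.2745
K: 1 × 39.098 = 39.0980
Al: 1 × 26.982 = 26.9820
Si: 3 × 28.085 = 84.2550
O: 12 × 15.999 = 191.9880
H: 2 × 1.008 = 2.0160
Summing the contributions gives the formula mass.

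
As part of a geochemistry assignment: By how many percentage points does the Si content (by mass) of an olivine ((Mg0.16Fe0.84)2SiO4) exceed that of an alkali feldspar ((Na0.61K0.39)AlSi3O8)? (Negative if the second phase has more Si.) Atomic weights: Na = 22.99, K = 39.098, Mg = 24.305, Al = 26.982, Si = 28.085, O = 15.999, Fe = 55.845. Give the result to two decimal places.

-16.88 percentage points

First mineral: 28.085 g Si in 193.678 g formula = 14.50 wt% Si.
Second mineral: 84.255 g Si in 268.501 g formula = 31.38 wt% Si.
14.50% − 31.38% gives a difference of -16.88 percentage points.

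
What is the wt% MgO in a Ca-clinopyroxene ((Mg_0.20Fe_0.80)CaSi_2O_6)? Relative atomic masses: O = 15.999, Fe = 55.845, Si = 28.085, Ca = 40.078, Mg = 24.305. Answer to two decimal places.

3.33 wt%

Formula mass = 241.779 g/mol.
0.20 Mg → 0.2000 mol MgO per formula unit; M(MgO) = 40.304, so MgO mass = 8.061 g.
8.061/241.779 × 100 = 3.33 wt%.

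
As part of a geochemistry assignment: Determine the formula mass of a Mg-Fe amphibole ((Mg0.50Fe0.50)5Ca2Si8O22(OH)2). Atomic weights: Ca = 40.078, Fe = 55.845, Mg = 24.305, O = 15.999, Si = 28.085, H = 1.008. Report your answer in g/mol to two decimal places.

891.20 g/mol

The formula mass is the sum 2.50*24.305 + 2.50*55.845 + 2*40.078 + 8*28.085 + 24*15.999 + 2*1.008.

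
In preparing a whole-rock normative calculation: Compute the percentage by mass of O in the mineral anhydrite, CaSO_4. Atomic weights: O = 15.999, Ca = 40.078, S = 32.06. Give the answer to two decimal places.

M(CaSO_4) = 136.134 g/mol.
O contributes 4 × 15.999 = 63.996 g per mole.
63.996/136.134 = 0.4701 → 47.01%.

47.01 mass %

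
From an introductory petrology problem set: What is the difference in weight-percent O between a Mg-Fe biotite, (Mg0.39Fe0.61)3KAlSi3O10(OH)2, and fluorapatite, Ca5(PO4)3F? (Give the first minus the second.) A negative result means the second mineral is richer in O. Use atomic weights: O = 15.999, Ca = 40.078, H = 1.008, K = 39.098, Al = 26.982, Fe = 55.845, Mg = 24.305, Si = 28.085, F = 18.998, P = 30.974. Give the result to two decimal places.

2.35 percentage points

M((Mg0.39Fe0.61)3KAlSi3O10(OH)2) = 474.972 g/mol, so wt% O = 191.988/474.972 × 100 = 40.42%.
M(Ca5(PO4)3F) = 504.298 g/mol, so wt% O = 191.988/504.298 × 100 = 38.07%.
40.42 − 38.07 = 2.35 pp.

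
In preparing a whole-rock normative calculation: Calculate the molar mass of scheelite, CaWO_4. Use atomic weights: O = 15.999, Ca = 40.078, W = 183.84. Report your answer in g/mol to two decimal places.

287.91 g/mol

The formula mass is the sum 1×40.078 + 1×183.84 + 4×15.999.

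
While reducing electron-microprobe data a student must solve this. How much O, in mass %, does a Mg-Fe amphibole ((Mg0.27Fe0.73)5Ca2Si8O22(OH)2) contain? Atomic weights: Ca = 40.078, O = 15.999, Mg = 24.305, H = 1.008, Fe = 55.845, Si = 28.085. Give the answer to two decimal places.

Formula mass = 1.35·24.305 + 3.65·55.845 + 2·40.078 + 8·28.085 + 24·15.999 + 2·1.008 = 927.474 g/mol, of which 383.976 g is O.
So O makes up 383.976/927.474 = 0.4140 of the mass, i.e. 41.40%.

41.40 mass %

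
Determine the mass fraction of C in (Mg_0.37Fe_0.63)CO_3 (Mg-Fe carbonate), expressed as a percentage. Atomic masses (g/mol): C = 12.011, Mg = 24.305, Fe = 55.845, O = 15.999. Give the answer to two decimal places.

M((Mg_0.37Fe_0.63)CO_3) = 104.183 g/mol.
C contributes 1 × 12.011 = 12.011 g per mole.
12.011/104.183 = 0.1153 → 11.53%.

11.53 wt%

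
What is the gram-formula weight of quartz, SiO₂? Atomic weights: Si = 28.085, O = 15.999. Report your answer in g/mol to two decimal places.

M = 1(28.085) + 2(15.999)

60.08 g/mol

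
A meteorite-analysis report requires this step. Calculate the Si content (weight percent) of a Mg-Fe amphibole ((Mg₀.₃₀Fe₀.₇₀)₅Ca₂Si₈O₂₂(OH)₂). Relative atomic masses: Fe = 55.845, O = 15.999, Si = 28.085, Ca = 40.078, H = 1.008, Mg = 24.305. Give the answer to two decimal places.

24.35 weight percent

Formula mass = 1.50·24.305 + 3.50·55.845 + 2·40.078 + 8·28.085 + 24·15.999 + 2·1.008 = 922.743 g/mol, of which 224.680 g is Si.
So Si makes up 224.680/922.743 = 0.2435 of the mass, i.e. 24.35%.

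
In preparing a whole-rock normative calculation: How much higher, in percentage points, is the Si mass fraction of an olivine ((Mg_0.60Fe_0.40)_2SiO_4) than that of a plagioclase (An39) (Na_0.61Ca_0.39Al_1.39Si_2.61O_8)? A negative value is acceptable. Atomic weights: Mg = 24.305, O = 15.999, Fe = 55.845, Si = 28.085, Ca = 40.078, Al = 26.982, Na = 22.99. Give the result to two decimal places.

First mineral: 28.085 g Si in 165.923 g formula = 16.93 wt% Si.
Second mineral: 73.302 g Si in 268.453 g formula = 27.31 wt% Si.
16.93% − 27.31% gives a difference of -10.38 percentage points.

-10.38 percentage points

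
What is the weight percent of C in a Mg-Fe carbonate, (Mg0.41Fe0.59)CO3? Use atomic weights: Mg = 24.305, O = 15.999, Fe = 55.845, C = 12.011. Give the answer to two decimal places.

Formula mass = 0.41*24.305 + 0.59*55.845 + 1*12.011 + 3*15.999 = 102.922 g/mol, of which 12.011 g is C.
So C makes up 12.011/102.922 = 0.1167 of the mass, i.e. 11.67%.

11.67 wt%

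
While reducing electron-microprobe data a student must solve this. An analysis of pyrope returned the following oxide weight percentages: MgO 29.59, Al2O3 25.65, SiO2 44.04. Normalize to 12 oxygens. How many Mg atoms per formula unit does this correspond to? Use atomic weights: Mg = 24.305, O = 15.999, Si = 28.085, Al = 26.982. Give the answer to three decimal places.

MgO: 29.59/40.304 = 0.73417 mol → 0.73417 mol Mg, 0.73417 mol O.
Al2O3: 25.65/101.961 = 0.25157 mol → 0.50314 mol Al, 0.75471 mol O.
SiO2: 44.04/60.083 = 0.73299 mol → 0.73299 mol Si, 1.46598 mol O.
Total oxygen = 2.95486 mol. Normalization factor = 12/2.95486 = 4.06111.
Mg per 12 O = 0.73417 × 4.06111 = 2.982.

2.982 Mg apfu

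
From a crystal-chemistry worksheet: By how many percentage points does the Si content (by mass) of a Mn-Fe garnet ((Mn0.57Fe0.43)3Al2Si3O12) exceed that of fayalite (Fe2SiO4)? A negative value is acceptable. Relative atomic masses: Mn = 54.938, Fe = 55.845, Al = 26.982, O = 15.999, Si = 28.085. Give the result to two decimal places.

First mineral: 84.255 g Si in 496.191 g formula = 16.98 wt% Si.
Second mineral: 28.085 g Si in 203.771 g formula = 13.78 wt% Si.
16.98% − 13.78% gives a difference of 3.20 percentage points.

3.20 percentage points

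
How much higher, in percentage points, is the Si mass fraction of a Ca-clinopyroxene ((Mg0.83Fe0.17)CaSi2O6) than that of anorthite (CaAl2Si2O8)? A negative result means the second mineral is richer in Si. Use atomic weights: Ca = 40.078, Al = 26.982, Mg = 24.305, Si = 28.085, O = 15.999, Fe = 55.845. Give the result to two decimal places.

5.12 percentage points

Si in (Mg0.83Fe0.17)CaSi2O6: molar mass 221.909 g/mol; 2×28.085 = 56.170 g → 25.31 wt%.
Si in CaAl2Si2O8: molar mass 278.204 g/mol; 2×28.085 = 56.170 g → 20.19 wt%.
Difference = 25.31 − 20.19 = 5.12 percentage points.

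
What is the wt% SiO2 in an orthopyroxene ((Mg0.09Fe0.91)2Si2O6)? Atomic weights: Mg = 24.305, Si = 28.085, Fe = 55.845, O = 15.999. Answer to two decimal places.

46.54 wt%

Formula mass = 258.177 g/mol.
2 Si → 2.0000 mol SiO2 per formula unit; M(SiO2) = 60.083, so SiO2 mass = 120.166 g.
120.166/258.177 × 100 = 46.54 wt%.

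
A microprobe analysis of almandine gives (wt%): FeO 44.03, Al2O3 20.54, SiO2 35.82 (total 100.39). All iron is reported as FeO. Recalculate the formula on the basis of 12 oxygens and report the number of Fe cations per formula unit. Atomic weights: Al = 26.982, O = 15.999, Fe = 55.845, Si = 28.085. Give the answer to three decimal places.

3.052 Fe apfu

44.03 wt% FeO ÷ 71.844 g/mol = 0.61286 mol, giving 0.61286 Fe and 0.61286 O.
20.54 wt% Al2O3 ÷ 101.961 g/mol = 0.20145 mol, giving 0.40290 Al and 0.60435 O.
35.82 wt% SiO2 ÷ 60.083 g/mol = 0.59618 mol, giving 0.59618 Si and 1.19236 O.
Oxygen sums to 2.40957; scaling by 12/2.40957 = 4.98014 puts the formula on 12 O.
Fe: 0.61286 × 4.98014 = 3.052 atoms per formula unit.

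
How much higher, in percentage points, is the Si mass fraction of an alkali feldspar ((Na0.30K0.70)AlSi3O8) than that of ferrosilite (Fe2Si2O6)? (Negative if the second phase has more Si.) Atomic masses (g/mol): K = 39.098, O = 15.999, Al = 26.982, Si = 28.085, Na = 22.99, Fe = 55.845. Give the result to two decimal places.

9.52 percentage points

First mineral: 84.255 g Si in 273.495 g formula = 30.81 wt% Si.
Second mineral: 56.170 g Si in 263.854 g formula = 21.29 wt% Si.
30.81% − 21.29% gives a difference of 9.52 percentage points.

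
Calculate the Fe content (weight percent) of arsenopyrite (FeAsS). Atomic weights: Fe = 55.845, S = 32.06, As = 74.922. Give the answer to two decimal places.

M(FeAsS) = 162.827 g/mol.
Fe contributes 1 × 55.845 = 55.845 g per mole.
55.845/162.827 = 0.3430 → 34.30%.

34.30 weight percent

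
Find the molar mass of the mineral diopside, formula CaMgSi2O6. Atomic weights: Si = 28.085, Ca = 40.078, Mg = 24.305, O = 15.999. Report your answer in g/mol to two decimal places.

The formula mass is the sum 1*40.078 + 1*24.305 + 2*28.085 + 6*15.999.

216.55 g/mol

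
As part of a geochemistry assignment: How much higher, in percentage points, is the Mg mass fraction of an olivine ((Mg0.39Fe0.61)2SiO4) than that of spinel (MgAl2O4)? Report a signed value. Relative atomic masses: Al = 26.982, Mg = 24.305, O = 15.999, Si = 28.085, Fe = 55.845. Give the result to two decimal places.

First mineral: 18.958 g Mg in 179.170 g formula = 10.58 wt% Mg.
Second mineral: 24.305 g Mg in 142.265 g formula = 17.08 wt% Mg.
10.58% − 17.08% gives a difference of -6.50 percentage points.

-6.50 percentage points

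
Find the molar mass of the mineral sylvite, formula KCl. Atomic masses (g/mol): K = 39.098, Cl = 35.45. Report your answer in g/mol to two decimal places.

M = 1*39.098 + 1*35.45

74.55 g/mol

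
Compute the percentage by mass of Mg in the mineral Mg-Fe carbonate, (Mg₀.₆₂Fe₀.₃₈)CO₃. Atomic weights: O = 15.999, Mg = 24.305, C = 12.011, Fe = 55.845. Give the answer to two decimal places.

Molar mass of (Mg₀.₆₂Fe₀.₃₈)CO₃: 0.62×24.305 + 0.38×55.845 + 1×12.011 + 3×15.999 = 96.298 g/mol.
Mass of Mg per formula unit: 0.62 × 24.305 = 15.069 g.
Weight fraction Mg = 15.069 / 96.298 = 0.1565.

15.65 weight percent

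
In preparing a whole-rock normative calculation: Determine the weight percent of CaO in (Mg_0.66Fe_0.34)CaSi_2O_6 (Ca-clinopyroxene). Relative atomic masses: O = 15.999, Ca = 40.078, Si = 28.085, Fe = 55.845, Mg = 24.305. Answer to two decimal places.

M((Mg_0.66Fe_0.34)CaSi_2O_6) = 227.271 g/mol; M(CaO) = 56.077 g/mol.
Moles CaO per formula unit = 1 Ca ÷ 1 = 1.0000.
CaO fraction = (1.0000 × 56.077) / 227.271 = 56.077/227.271 = 0.2467.

24.67 wt%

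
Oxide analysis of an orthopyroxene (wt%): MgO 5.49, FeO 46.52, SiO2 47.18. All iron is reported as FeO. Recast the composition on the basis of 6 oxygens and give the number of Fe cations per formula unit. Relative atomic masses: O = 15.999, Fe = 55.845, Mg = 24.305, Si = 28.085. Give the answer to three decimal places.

1.650 Fe apfu

5.49 wt% MgO ÷ 40.304 g/mol = 0.13621 mol, giving 0.13621 Mg and 0.13621 O.
46.52 wt% FeO ÷ 71.844 g/mol = 0.64751 mol, giving 0.64751 Fe and 0.64751 O.
47.18 wt% SiO2 ÷ 60.083 g/mol = 0.78525 mol, giving 0.78525 Si and 1.57050 O.
Oxygen sums to 2.35422; scaling by 6/2.35422 = 2.54861 puts the formula on 6 O.
Fe: 0.64751 × 2.54861 = 1.650 atoms per formula unit.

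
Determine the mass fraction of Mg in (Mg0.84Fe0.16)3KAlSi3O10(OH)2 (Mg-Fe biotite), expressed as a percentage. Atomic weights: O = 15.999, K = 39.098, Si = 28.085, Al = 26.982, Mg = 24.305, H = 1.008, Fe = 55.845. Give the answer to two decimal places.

Molar mass of (Mg0.84Fe0.16)3KAlSi3O10(OH)2: 2.52·24.305 + 0.48·55.845 + 1·39.098 + 1·26.982 + 3·28.085 + 12·15.999 + 2·1.008 = 432.393 g/mol.
Mass of Mg per formula unit: 2.52 × 24.305 = 61.249 g.
Weight fraction Mg = 61.249 / 432.393 = 0.1417.

14.17 mass %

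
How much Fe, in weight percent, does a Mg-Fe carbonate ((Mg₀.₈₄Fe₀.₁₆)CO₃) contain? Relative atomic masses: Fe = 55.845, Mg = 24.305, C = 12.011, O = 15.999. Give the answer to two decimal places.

10.00 weight percent

Molar mass of (Mg₀.₈₄Fe₀.₁₆)CO₃: 0.84·24.305 + 0.16·55.845 + 1·12.011 + 3·15.999 = 89.359 g/mol.
Mass of Fe per formula unit: 0.16 × 55.845 = 8.935 g.
Weight fraction Fe = 8.935 / 89.359 = 0.1000.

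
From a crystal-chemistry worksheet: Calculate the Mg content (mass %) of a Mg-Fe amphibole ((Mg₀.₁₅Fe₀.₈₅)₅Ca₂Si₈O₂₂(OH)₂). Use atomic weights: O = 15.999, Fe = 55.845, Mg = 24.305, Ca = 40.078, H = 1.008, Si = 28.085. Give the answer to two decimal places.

Formula mass = 0.75*24.305 + 4.25*55.845 + 2*40.078 + 8*28.085 + 24*15.999 + 2*1.008 = 946.398 g/mol, of which 18.229 g is Mg.
So Mg makes up 18.229/946.398 = 0.0193 of the mass, i.e. 1.93%.

1.93 mass %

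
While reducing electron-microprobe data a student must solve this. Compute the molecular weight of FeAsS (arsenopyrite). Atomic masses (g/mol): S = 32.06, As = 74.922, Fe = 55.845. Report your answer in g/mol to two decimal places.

162.83 g/mol

Fe: 1 × 55.845 = 55.8450
As: 1 × 74.922 = 74.9220
S: 1 × 32.06 = 32.0600
Summing the contributions gives the formula mass.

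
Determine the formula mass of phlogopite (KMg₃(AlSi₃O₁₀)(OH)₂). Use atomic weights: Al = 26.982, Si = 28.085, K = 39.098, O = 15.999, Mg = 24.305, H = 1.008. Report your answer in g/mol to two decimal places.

417.25 g/mol

The formula mass is the sum 1·39.098 + 3·24.305 + 1·26.982 + 3·28.085 + 12·15.999 + 2·1.008.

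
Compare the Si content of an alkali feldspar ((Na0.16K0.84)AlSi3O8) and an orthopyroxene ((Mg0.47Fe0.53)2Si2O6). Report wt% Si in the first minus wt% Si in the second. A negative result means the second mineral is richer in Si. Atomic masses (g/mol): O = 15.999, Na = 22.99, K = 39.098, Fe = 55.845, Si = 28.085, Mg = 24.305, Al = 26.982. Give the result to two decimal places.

Si in (Na0.16K0.84)AlSi3O8: molar mass 275.750 g/mol; 3×28.085 = 84.255 g → 30.55 wt%.
Si in (Mg0.47Fe0.53)2Si2O6: molar mass 234.206 g/mol; 2×28.085 = 56.170 g → 23.98 wt%.
Difference = 30.55 − 23.98 = 6.57 percentage points.

6.57 percentage points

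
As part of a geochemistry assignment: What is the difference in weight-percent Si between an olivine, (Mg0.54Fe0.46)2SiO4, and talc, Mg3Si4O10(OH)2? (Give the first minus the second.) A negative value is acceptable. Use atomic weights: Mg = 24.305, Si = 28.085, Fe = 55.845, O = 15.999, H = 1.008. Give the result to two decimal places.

First mineral: 28.085 g Si in 169.708 g formula = 16.55 wt% Si.
Second mineral: 112.340 g Si in 379.259 g formula = 29.62 wt% Si.
16.55% − 29.62% gives a difference of -13.07 percentage points.

-13.07 percentage points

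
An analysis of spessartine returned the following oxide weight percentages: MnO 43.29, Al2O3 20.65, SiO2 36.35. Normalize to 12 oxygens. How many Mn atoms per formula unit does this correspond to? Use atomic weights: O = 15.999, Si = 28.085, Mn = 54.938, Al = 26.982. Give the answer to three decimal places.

MnO (M=70.937): mol = 0.61026; Mn = 0.61026, O = 0.61026.
Al2O3 (M=101.961): mol = 0.20253; Al = 0.40506, O = 0.60759.
SiO2 (M=60.083): mol = 0.60500; Si = 0.60500, O = 1.21000.
ΣO = 2.42785; factor = 12/ΣO = 4.94264.
Mn apfu = 0.61026 × 4.94264 = 3.016.

3.016 Mn apfu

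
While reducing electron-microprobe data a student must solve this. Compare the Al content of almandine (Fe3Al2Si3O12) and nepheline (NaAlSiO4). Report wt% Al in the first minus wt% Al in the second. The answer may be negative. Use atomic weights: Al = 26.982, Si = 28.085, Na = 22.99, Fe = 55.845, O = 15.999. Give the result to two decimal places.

-8.15 percentage points

M(Fe3Al2Si3O12) = 497.742 g/mol, so wt% Al = 53.964/497.742 × 100 = 10.84%.
M(NaAlSiO4) = 142.053 g/mol, so wt% Al = 26.982/142.053 × 100 = 18.99%.
10.84 − 18.99 = -8.15 pp.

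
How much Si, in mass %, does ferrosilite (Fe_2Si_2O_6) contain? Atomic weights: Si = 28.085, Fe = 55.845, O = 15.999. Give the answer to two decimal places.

M(Fe_2Si_2O_6) = 263.854 g/mol.
Si contributes 2 × 28.085 = 56.170 g per mole.
56.170/263.854 = 0.2129 → 21.29%.

21.29 mass %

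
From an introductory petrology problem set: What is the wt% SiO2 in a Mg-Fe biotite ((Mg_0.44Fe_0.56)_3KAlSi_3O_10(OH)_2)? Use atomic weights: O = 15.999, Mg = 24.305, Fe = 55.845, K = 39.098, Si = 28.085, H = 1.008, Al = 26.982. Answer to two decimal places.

Molar mass of (Mg_0.44Fe_0.56)_3KAlSi_3O_10(OH)_2 = 1.32·24.305 + 1.68·55.845 + 1·39.098 + 1·26.982 + 3·28.085 + 12·15.999 + 2·1.008 = 470.241 g/mol.
Each formula unit contains 3 Si, equivalent to 3/1 = 3.0000 mol SiO2.
M(SiO2) = 1×28.085 + 2×15.999 = 60.083 g/mol.
Mass of SiO2 per formula unit = 3.0000 × 60.083 = 180.249 g.
SiO2 wt% = 180.249 / 470.241 × 100 = 38.33%.

38.33 wt%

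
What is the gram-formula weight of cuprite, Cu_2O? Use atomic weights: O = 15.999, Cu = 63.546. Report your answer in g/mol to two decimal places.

M = 2·63.546 + 1·15.999

143.09 g/mol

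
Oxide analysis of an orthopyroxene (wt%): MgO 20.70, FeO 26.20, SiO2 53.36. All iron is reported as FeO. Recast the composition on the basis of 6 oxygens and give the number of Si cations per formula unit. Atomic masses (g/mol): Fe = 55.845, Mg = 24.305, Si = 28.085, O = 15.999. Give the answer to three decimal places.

2.007 Si apfu

MgO: 20.70/40.304 = 0.51360 mol → 0.51360 mol Mg, 0.51360 mol O.
FeO: 26.20/71.844 = 0.36468 mol → 0.36468 mol Fe, 0.36468 mol O.
SiO2: 53.36/60.083 = 0.88810 mol → 0.88810 mol Si, 1.77620 mol O.
Total oxygen = 2.65448 mol. Normalization factor = 6/2.65448 = 2.26033.
Si per 6 O = 0.88810 × 2.26033 = 2.007.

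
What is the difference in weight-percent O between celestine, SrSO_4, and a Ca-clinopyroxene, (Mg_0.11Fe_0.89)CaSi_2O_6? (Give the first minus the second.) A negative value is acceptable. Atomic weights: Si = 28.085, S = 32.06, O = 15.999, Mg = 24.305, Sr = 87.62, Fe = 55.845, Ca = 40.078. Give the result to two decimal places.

O in SrSO_4: molar mass 183.676 g/mol; 4×15.999 = 63.996 g → 34.84 wt%.
O in (Mg_0.11Fe_0.89)CaSi_2O_6: molar mass 244.618 g/mol; 6×15.999 = 95.994 g → 39.24 wt%.
Difference = 34.84 − 39.24 = -4.40 percentage points.

-4.40 percentage points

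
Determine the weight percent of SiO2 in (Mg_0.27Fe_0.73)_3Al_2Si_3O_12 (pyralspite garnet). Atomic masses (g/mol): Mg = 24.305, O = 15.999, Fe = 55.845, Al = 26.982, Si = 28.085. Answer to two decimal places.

Molar mass of (Mg_0.27Fe_0.73)_3Al_2Si_3O_12 = 0.81·24.305 + 2.19·55.845 + 2·26.982 + 3·28.085 + 12·15.999 = 472.195 g/mol.
Each formula unit contains 3 Si, equivalent to 3/1 = 3.0000 mol SiO2.
M(SiO2) = 1×28.085 + 2×15.999 = 60.083 g/mol.
Mass of SiO2 per formula unit = 3.0000 × 60.083 = 180.249 g.
SiO2 wt% = 180.249 / 472.195 × 100 = 38.17%.

38.17 wt%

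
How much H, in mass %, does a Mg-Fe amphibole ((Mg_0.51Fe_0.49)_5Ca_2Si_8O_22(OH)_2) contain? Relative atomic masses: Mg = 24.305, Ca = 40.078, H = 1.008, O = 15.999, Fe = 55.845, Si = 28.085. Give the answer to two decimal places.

0.23 mass %

Formula mass = 2.55×24.305 + 2.45×55.845 + 2×40.078 + 8×28.085 + 24×15.999 + 2×1.008 = 889.626 g/mol, of which 2.016 g is H.
So H makes up 2.016/889.626 = 0.0023 of the mass, i.e. 0.23%.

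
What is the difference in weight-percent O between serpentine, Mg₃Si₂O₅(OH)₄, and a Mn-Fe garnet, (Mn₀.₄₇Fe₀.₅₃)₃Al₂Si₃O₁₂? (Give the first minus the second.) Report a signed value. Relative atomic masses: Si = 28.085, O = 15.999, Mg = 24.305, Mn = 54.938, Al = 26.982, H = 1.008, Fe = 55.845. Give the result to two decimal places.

13.29 percentage points

O in Mg₃Si₂O₅(OH)₄: molar mass 277.108 g/mol; 9×15.999 = 143.991 g → 51.96 wt%.
O in (Mn₀.₄₇Fe₀.₅₃)₃Al₂Si₃O₁₂: molar mass 496.463 g/mol; 12×15.999 = 191.988 g → 38.67 wt%.
Difference = 51.96 − 38.67 = 13.29 percentage points.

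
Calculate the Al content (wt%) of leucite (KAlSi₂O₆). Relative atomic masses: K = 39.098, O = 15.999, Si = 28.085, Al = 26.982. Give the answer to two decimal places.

12.36 wt%

Molar mass of KAlSi₂O₆: 1*39.098 + 1*26.982 + 2*28.085 + 6*15.999 = 218.244 g/mol.
Mass of Al per formula unit: 1 × 26.982 = 26.982 g.
Weight fraction Al = 26.982 / 218.244 = 0.1236.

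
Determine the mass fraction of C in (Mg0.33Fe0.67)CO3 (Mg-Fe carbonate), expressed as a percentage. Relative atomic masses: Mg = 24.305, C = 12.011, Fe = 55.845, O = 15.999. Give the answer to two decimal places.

11.39 mass %

M((Mg0.33Fe0.67)CO3) = 105.445 g/mol.
C contributes 1 × 12.011 = 12.011 g per mole.
12.011/105.445 = 0.1139 → 11.39%.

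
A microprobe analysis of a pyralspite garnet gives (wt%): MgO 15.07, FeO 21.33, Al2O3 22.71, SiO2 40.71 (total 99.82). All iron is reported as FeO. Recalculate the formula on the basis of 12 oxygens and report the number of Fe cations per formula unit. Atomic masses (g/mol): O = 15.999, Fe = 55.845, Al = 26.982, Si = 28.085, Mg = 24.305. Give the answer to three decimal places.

1.322 Fe apfu

MgO (M=40.304): mol = 0.37391; Mg = 0.37391, O = 0.37391.
FeO (M=71.844): mol = 0.29689; Fe = 0.29689, O = 0.29689.
Al2O3 (M=101.961): mol = 0.22273; Al = 0.44546, O = 0.66819.
SiO2 (M=60.083): mol = 0.67756; Si = 0.67756, O = 1.35512.
ΣO = 2.69411; factor = 12/ΣO = 4.45416.
Fe apfu = 0.29689 × 4.45416 = 1.322.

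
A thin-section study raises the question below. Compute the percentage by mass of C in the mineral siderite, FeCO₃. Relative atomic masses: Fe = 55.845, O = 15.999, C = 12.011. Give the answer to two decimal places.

Formula mass = 1·55.845 + 1·12.011 + 3·15.999 = 115.853 g/mol, of which 12.011 g is C.
So C makes up 12.011/115.853 = 0.1037 of the mass, i.e. 10.37%.

10.37 wt%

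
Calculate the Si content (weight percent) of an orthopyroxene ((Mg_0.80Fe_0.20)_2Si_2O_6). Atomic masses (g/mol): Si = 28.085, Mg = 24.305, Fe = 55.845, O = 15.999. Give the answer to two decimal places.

26.32 weight percent

M((Mg_0.80Fe_0.20)_2Si_2O_6) = 213.390 g/mol.
Si contributes 2 × 28.085 = 56.170 g per mole.
56.170/213.390 = 0.2632 → 26.32%.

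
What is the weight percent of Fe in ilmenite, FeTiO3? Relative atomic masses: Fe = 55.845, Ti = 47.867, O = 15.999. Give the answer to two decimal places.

36.81 wt%

M(FeTiO3) = 151.709 g/mol.
Fe contributes 1 × 55.845 = 55.845 g per mole.
55.845/151.709 = 0.3681 → 36.81%.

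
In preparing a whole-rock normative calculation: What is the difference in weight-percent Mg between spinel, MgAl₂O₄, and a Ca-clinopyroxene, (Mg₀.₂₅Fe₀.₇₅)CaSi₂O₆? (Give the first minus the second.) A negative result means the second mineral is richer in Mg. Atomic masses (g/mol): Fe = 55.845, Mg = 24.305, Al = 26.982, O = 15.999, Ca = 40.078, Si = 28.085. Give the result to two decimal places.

M(MgAl₂O₄) = 142.265 g/mol, so wt% Mg = 24.305/142.265 × 100 = 17.08%.
M((Mg₀.₂₅Fe₀.₇₅)CaSi₂O₆) = 240.202 g/mol, so wt% Mg = 6.076/240.202 × 100 = 2.53%.
17.08 − 2.53 = 14.55 pp.

14.55 percentage points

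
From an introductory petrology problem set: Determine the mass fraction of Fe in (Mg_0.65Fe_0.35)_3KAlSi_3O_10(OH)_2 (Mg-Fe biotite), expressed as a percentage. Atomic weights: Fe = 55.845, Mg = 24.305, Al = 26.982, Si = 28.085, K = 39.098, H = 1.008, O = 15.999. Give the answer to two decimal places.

13.02 mass %

Molar mass of (Mg_0.65Fe_0.35)_3KAlSi_3O_10(OH)_2: 1.95*24.305 + 1.05*55.845 + 1*39.098 + 1*26.982 + 3*28.085 + 12*15.999 + 2*1.008 = 450.371 g/mol.
Mass of Fe per formula unit: 1.05 × 55.845 = 58.637 g.
Weight fraction Fe = 58.637 / 450.371 = 0.1302.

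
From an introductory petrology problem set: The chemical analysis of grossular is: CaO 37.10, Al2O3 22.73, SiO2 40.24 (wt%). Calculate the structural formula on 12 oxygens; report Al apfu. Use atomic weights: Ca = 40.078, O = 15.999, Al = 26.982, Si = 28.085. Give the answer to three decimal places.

CaO (M=56.077): mol = 0.66159; Ca = 0.66159, O = 0.66159.
Al2O3 (M=101.961): mol = 0.22293; Al = 0.44586, O = 0.66879.
SiO2 (M=60.083): mol = 0.66974; Si = 0.66974, O = 1.33948.
ΣO = 2.66986; factor = 12/ΣO = 4.49462.
Al apfu = 0.44586 × 4.49462 = 2.004.

2.004 Al apfu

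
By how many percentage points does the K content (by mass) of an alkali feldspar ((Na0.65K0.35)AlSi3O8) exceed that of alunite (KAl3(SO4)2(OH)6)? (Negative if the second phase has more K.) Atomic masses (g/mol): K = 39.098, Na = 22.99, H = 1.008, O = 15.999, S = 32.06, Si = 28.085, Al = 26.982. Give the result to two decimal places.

First mineral: 13.684 g K in 267.857 g formula = 5.11 wt% K.
Second mineral: 39.098 g K in 414.198 g formula = 9.44 wt% K.
5.11% − 9.44% gives a difference of -4.33 percentage points.

-4.33 percentage points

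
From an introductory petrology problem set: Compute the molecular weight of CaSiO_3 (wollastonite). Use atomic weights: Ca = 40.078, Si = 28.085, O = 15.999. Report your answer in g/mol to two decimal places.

116.16 g/mol

Ca: 1 × 40.078 = 40.0780
Si: 1 × 28.085 = 28.0850
O: 3 × 15.999 = 47.9970
Summing the contributions gives the formula mass.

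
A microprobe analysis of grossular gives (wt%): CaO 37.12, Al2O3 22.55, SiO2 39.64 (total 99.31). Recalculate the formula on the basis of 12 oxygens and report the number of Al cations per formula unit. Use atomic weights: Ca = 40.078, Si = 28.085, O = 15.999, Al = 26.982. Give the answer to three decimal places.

CaO (M=56.077): mol = 0.66195; Ca = 0.66195, O = 0.66195.
Al2O3 (M=101.961): mol = 0.22116; Al = 0.44232, O = 0.66348.
SiO2 (M=60.083): mol = 0.65975; Si = 0.65975, O = 1.31950.
ΣO = 2.64493; factor = 12/ΣO = 4.53698.
Al apfu = 0.44232 × 4.53698 = 2.007.

2.007 Al apfu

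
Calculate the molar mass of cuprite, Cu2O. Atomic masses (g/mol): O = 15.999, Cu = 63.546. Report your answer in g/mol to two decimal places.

M = 2·63.546 + 1·15.999

143.09 g/mol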